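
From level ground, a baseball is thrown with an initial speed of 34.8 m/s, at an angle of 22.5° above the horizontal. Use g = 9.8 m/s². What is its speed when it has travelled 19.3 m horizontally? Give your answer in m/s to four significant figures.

33.00 m/s

Horizontal component vₓ = 34.80 cos 22.5° = 32.15 m/s; vertical v_y0 = 34.80 sin 22.5° = 13.32 m/s.
x = vₓ t ⇒ t = 19.3/32.15 = 0.6003 s.
Vertical velocity there: v_y = v_y0 − g t = 13.32 − 9.80 × 0.6003 = 7.435 m/s.
Speed: √(vₓ² + v_y²) = √(32.15² + 7.435²) = 33.00 m/s.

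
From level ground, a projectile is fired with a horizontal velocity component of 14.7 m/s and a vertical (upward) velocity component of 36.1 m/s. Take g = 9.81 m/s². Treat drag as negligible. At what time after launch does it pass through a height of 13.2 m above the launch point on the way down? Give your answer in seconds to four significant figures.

6.974 s

Height y(t) = 36.10 t − 4.905 t² = 13.2 gives 4.905 t² − 36.10 t + 13.2 = 0.
t = [36.10 ± √(36.10² − 2·9.81·13.2)] / 9.81 = (36.10 ± 32.31) / 9.81, so t = 0.3859 s or t = 6.974 s.
The descending-branch root is 6.974 s.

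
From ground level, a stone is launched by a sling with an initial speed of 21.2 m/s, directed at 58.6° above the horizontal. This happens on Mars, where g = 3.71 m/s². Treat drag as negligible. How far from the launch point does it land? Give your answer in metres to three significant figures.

108 m

Horizontal component vₓ = 21.20 cos 58.6° = 11.05 m/s; vertical v_y0 = 21.20 sin 58.6° = 18.10 m/s.
Time aloft: T = 2 v_y0 / g = 2 × 18.10 / 3.71 = 9.755 s.
Horizontal distance R = vₓ T = 11.05 × 9.755 = 107.7 m.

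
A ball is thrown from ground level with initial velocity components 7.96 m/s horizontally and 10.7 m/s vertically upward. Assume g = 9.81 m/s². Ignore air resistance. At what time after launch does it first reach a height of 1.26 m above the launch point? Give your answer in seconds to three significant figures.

0.125 s

Height y(t) = 10.70 t − 4.905 t² = 1.26 gives 4.905 t² − 10.70 t + 1.26 = 0.
Quadratic formula: t = (10.70 ± √89.769) / 9.81 = (10.70 ± 9.475) / 9.81 → t = 0.1249 s or 2.057 s.
The first (ascending) time is 0.1249 s.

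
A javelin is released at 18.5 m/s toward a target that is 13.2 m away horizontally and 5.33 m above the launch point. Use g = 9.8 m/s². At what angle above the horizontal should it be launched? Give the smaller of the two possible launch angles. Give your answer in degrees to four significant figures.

34.22°

Trajectory: y = x tanθ − g x² (1 + tan²θ)/(2v₀²). With x = 13.2, y = 5.33, v₀ = 18.5, g = 9.80:
2.495 tan²θ − 13.2 tanθ + (7.825) = 0.
tanθ = [13.2 ± √(13.2² − 4 × 2.495 × (7.825))] / (2 × 2.495) = (13.2 ± 9.806) / 4.989, giving tanθ = 0.6802 or 4.611.
θ = 34.22° or 77.76°; the smaller is 34.22°.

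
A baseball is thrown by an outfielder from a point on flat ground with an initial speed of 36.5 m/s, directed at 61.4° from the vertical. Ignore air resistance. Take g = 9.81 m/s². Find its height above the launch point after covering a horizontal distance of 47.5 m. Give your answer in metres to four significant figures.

Horizontal component vₓ = 36.50 sin 61.4° = 32.05 m/s; vertical v_y0 = 36.50 cos 61.4° = 17.47 m/s.
Time to reach x = 47.5 m: t = x/vₓ = 47.5/32.05 = 1.482 s.
Height: y = v_y0 t − ½ g t² = 17.47 × 1.482 − 4.905 × 1.482² = 25.90 − 10.78 = 15.12 m.

15.12 m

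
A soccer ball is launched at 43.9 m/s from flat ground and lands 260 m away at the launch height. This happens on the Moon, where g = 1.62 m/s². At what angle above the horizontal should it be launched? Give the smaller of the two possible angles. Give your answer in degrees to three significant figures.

6.31°

From R = (v₀²/g) sin 2θ: sin 2θ = 1.62 × 260 / 1927.2 = 0.2186.
2θ = 12.62° or 180° − 12.62° = 167.4°, so θ = 6.312° or 83.69°.
The smaller angle is 6.312°.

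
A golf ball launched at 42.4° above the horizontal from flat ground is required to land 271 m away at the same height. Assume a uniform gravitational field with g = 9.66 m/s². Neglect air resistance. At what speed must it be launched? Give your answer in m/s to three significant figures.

51.3 m/s

On level ground R = v₀² sin 2θ / g ⇒ v₀ = √(gR / sin 2θ).
v₀ = √(9.66 × 271 / sin 84.80°) = √(2618 / 0.9959) = √2628.7 = 51.27 m/s.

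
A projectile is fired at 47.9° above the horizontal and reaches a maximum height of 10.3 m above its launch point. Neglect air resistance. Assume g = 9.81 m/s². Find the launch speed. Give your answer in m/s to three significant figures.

19.2 m/s

At the peak v_y = 0, so v_y0 = √(2gH) = √(2 × 9.81 × 10.3) = 14.22 m/s.
v_y0 = v₀ sin θ ⇒ v₀ = 14.22 / sin 47.9° = 19.16 m/s.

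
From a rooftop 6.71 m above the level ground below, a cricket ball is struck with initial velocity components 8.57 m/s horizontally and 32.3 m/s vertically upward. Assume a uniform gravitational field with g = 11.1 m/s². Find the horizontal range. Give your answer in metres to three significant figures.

Vertical motion (up positive, ground at y = 0): 5.550 t² − (32.30) t − 6.71 = 0, so t = (32.30 + √(32.30² + 2·11.1·6.71)) / 11.1 = (32.30 + 34.53) / 11.1 = 6.021 s.
Horizontal distance: R = vₓ t = 8.570 × 6.021 = 51.60 m.

51.6 m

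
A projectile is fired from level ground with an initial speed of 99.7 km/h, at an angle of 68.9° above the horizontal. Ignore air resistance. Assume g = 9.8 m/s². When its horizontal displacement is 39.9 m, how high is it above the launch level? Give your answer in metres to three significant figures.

24.9 m

Convert: 99.7 km/h = 99.7/3.6 = 27.69 m/s.
Resolve: vₓ = 27.69 cos 68.9° = 9.970 m/s and v_y0 = 27.69 sin 68.9° = 25.84 m/s.
x = vₓ t ⇒ t = 39.9/9.970 = 4.002 s.
Height: y = v_y0 t − ½ g t² = 25.84 × 4.002 − 4.900 × 4.002² = 103.4 − 78.48 = 24.92 m.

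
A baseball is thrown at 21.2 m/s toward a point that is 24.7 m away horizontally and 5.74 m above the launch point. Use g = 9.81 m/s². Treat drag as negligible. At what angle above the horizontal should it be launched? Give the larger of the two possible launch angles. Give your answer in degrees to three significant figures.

72.2°

Trajectory: y = x tanθ − g x² (1 + tan²θ)/(2v₀²). With x = 24.7, y = 5.74, v₀ = 21.2, g = 9.81:
6.658 tan²θ − 24.7 tanθ + (12.40) = 0.
tanθ = [24.7 ± √(24.7² − 4 × 6.658 × (12.40))] / (2 × 6.658) = (24.7 ± 16.73) / 13.32, giving tanθ = 0.5985 or 3.111.
θ = 30.90° or 72.18°; the larger is 72.18°.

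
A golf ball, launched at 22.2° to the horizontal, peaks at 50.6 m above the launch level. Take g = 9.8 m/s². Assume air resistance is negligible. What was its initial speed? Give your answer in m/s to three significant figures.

83.3 m/s

At the peak v_y = 0, so v_y0 = √(2gH) = √(2 × 9.80 × 50.6) = 31.49 m/s.
v_y0 = v₀ sin θ ⇒ v₀ = 31.49 / sin 22.2° = 83.35 m/s.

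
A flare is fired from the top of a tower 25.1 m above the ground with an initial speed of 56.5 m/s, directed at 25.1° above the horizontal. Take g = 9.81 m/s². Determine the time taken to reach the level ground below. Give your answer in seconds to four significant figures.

5.773 s

Components: vₓ = 56.50 cos 25.1° = 51.16 m/s, v_y0 = 56.50 sin 25.1° = 23.97 m/s.
With up positive and y = 0 at the ground: y(t) = 25.1 + (23.97) t − 4.905 t². Setting y = 0 and taking the positive root: t = [23.97 + √(23.97² + 2·9.81·25.1)] / 9.81 = (23.97 + 32.66) / 9.81 = 5.773 s.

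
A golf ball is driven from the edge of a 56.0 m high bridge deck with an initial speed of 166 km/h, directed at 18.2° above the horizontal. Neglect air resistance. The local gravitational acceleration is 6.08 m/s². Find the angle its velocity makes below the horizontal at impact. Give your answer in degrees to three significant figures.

Convert: 166 km/h = 166/3.6 = 46.11 m/s.
Components: vₓ = 46.11 cos 18.2° = 43.80 m/s, v_y0 = 46.11 sin 18.2° = 14.40 m/s.
With up positive and y = 0 at the ground: y(t) = 56.0 + (14.40) t − 3.040 t². Setting y = 0 and taking the positive root: t = [14.40 + √(14.40² + 2·6.08·56.0)] / 6.08 = (14.40 + 29.81) / 6.08 = 7.271 s.
At impact: v_y = v_y0 − g t = −29.81 m/s; vₓ = 43.80 m/s.
Angle below horizontal: arctan(|v_y|/vₓ) = arctan(29.81/43.80) = 34.23°.

34.2°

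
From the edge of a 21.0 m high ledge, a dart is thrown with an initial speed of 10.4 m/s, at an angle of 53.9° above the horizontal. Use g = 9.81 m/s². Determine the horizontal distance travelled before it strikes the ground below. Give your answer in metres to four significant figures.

18.97 m

Horizontal component vₓ = 10.40 cos 53.9° = 6.128 m/s; vertical v_y0 = 10.40 sin 53.9° = 8.403 m/s.
Vertical motion (up positive, ground at y = 0): 4.905 t² − (8.403) t − 21.0 = 0, so t = (8.403 + √(8.403² + 2·9.81·21.0)) / 9.81 = (8.403 + 21.97) / 9.81 = 3.096 s.
Horizontal distance: R = vₓ t = 6.128 × 3.096 = 18.97 m.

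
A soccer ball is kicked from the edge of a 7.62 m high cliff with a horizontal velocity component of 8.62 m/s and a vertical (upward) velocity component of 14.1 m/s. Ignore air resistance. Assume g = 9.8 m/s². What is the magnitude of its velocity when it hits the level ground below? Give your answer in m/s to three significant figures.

The projectile lands when y = 7.62 + (14.10) t − ½·9.80·t² = 0. Positive root: t = (14.10 + √(14.10² + 2·9.80·7.62)) / 9.80 = (14.10 + 18.66) / 9.80 = 3.343 s.
Vertical velocity at impact: v_y = v_y0 − g t = 14.10 − 9.80 × 3.343 = −18.66 m/s.
Speed: |v| = √(vₓ² + v_y²) = √(8.620² + 18.66²) = 20.55 m/s.

20.6 m/s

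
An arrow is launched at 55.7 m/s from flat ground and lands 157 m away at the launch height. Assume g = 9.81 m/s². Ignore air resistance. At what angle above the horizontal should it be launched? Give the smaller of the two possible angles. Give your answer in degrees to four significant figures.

From R = (v₀²/g) sin 2θ: sin 2θ = 9.81 × 157 / 3102.5 = 0.4964.
2θ = 29.76° or 180° − 29.76° = 150.2°, so θ = 14.88° or 75.12°.
The smaller angle is 14.88°.

14.88°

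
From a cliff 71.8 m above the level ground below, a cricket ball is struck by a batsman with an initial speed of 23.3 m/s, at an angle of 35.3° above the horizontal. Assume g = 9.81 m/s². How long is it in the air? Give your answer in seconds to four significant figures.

5.437 s

vₓ = 23.30 cos 35.3° = 19.02 m/s; v_y0 = 23.30 sin 35.3° = 13.46 m/s.
Vertical motion (up positive, ground at y = 0): 4.905 t² − (13.46) t − 71.8 = 0, so t = (13.46 + √(13.46² + 2·9.81·71.8)) / 9.81 = (13.46 + 39.87) / 9.81 = 5.437 s.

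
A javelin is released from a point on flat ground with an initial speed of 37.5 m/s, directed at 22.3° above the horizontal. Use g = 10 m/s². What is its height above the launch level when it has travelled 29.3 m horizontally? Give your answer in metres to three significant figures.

Resolve: vₓ = 37.50 cos 22.3° = 34.70 m/s and v_y0 = 37.50 sin 22.3° = 14.23 m/s.
At x = 29.3 m, t = x/vₓ = 29.3/34.70 = 0.8445 s.
Height: y = v_y0 t − ½ g t² = 14.23 × 0.8445 − 5.000 × 0.8445² = 12.02 − 3.566 = 8.451 m.

8.45 m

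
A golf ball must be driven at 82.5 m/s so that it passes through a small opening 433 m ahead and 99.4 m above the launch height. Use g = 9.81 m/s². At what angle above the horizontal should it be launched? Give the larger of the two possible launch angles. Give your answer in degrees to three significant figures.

68.3°

Trajectory: y = x tanθ − g x² (1 + tan²θ)/(2v₀²). With x = 433, y = 99.4, v₀ = 82.5, g = 9.81:
135.1 tan²θ − 433 tanθ + (234.5) = 0.
tanθ = [433 ± √(433² − 4 × 135.1 × (234.5))] / (2 × 135.1) = (433 ± 246.5) / 270.2, giving tanθ = 0.6903 or 2.514.
θ = 34.62° or 68.31°; the larger is 68.31°.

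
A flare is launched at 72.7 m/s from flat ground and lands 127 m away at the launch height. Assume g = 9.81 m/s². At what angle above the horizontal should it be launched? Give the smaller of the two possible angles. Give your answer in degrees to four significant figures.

R = v₀² sin 2θ / g gives sin 2θ = gR/v₀² = 9.81·127/72.7² = 0.2357.
2θ = 13.63° or 180° − 13.63° = 166.4°, so θ = 6.817° or 83.18°.
The smaller angle is 6.817°.

6.817°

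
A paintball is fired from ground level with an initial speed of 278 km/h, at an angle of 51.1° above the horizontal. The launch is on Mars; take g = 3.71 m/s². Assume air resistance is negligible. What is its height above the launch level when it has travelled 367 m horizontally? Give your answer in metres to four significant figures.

348.6 m

Convert: 278 km/h = 278/3.6 = 77.22 m/s.
Resolve: vₓ = 77.22 cos 51.1° = 48.49 m/s and v_y0 = 77.22 sin 51.1° = 60.10 m/s.
x = vₓ t ⇒ t = 367/48.49 = 7.568 s.
Height: y = v_y0 t − ½ g t² = 60.10 × 7.568 − 1.855 × 7.568² = 454.8 − 106.2 = 348.6 m.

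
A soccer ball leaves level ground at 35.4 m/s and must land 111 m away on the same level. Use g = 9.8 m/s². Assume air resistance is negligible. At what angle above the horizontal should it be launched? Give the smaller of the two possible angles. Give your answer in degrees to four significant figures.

30.12°

R = v₀² sin 2θ / g gives sin 2θ = gR/v₀² = 9.80·111/35.4² = 0.8680.
2θ = 60.23° or 180° − 60.23° = 119.8°, so θ = 30.12° or 59.88°.
The smaller angle is 30.12°.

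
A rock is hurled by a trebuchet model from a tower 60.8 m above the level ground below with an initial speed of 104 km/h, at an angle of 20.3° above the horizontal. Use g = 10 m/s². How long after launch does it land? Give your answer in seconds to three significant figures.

Convert: 104 km/h = 104/3.6 = 28.89 m/s.
Resolve: vₓ = 28.89 cos 20.3° = 27.09 m/s and v_y0 = 28.89 sin 20.3° = 10.02 m/s.
The projectile lands when y = 60.8 + (10.02) t − ½·10.0·t² = 0. Positive root: t = (10.02 + √(10.02² + 2·10.0·60.8)) / 10.0 = (10.02 + 36.28) / 10.0 = 4.631 s.

4.63 s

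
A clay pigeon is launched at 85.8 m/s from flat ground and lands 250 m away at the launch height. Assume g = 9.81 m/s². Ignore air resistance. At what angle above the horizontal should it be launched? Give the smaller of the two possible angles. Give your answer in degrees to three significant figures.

From R = (v₀²/g) sin 2θ: sin 2θ = 9.81 × 250 / 7361.6 = 0.3331.
2θ = 19.46° or 180° − 19.46° = 160.5°, so θ = 9.730° or 80.27°.
The smaller angle is 9.730°.

9.73°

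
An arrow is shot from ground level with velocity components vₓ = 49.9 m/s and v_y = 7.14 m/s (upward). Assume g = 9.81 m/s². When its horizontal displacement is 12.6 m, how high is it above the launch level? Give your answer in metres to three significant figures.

1.49 m

x = vₓ t ⇒ t = 12.6/49.90 = 0.2525 s.
Height: y = v_y0 t − ½ g t² = 7.140 × 0.2525 − 4.905 × 0.2525² = 1.803 − 0.3127 = 1.490 m.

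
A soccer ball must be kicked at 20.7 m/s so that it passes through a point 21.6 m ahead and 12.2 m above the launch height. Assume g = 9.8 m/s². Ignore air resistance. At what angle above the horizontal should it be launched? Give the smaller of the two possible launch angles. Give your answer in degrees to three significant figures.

48.3°

Trajectory: y = x tanθ − g x² (1 + tan²θ)/(2v₀²). With x = 21.6, y = 12.2, v₀ = 20.7, g = 9.80:
5.335 tan²θ − 21.6 tanθ + (17.54) = 0.
tanθ = [21.6 ± √(21.6² − 4 × 5.335 × (17.54))] / (2 × 5.335) = (21.6 ± 9.609) / 10.67, giving tanθ = 1.124 or 2.925.
θ = 48.33° or 71.12°; the smaller is 48.33°.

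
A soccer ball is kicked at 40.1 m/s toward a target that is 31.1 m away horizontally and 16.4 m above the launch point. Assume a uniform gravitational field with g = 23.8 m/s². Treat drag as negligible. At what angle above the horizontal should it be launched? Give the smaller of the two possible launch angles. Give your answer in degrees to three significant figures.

Trajectory: y = x tanθ − g x² (1 + tan²θ)/(2v₀²). With x = 31.1, y = 16.4, v₀ = 40.1, g = 23.8:
7.158 tan²θ − 31.1 tanθ + (23.56) = 0.
tanθ = [31.1 ± √(31.1² − 4 × 7.158 × (23.56))] / (2 × 7.158) = (31.1 ± 17.11) / 14.32, giving tanθ = 0.9773 or 3.368.
θ = 44.34° or 73.46°; the smaller is 44.34°.

44.3°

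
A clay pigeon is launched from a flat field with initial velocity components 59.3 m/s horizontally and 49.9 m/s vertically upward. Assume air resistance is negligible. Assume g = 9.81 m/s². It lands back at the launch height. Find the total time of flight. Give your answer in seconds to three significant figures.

10.2 s

Landing at launch height ⇒ T = 2 v_y0 / g = 2 × 49.90 / 9.81 = 10.17 s.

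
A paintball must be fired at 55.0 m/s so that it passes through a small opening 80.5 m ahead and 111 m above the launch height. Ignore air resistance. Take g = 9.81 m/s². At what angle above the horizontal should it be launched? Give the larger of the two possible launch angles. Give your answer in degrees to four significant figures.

Trajectory: y = x tanθ − g x² (1 + tan²θ)/(2v₀²). With x = 80.5, y = 111, v₀ = 55.0, g = 9.81:
10.51 tan²θ − 80.5 tanθ + (121.5) = 0.
tanθ = [80.5 ± √(80.5² − 4 × 10.51 × (121.5))] / (2 × 10.51) = (80.5 ± 37.06) / 21.02, giving tanθ = 2.067 or 5.594.
θ = 64.18° or 79.86°; the larger is 79.86°.

79.86°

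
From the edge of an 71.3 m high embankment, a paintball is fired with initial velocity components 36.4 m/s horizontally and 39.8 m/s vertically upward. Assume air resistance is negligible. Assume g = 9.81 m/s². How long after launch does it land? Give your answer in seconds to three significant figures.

9.62 s

Vertical motion (up positive, ground at y = 0): 4.905 t² − (39.80) t − 71.3 = 0, so t = (39.80 + √(39.80² + 2·9.81·71.3)) / 9.81 = (39.80 + 54.62) / 9.81 = 9.625 s.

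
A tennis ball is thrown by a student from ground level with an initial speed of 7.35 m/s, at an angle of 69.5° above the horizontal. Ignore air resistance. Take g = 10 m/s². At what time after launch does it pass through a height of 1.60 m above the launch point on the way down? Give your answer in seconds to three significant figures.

Resolve: vₓ = 7.350 cos 69.5° = 2.574 m/s and v_y0 = 7.350 sin 69.5° = 6.885 m/s.
Height y(t) = 6.885 t − 5.000 t² = 1.60 gives 5.000 t² − 6.885 t + 1.60 = 0.
Quadratic formula: t = (6.885 ± √15.397) / 10.0 = (6.885 ± 3.924) / 10.0 → t = 0.2961 s or 1.081 s.
The descending-branch root is 1.081 s.

1.08 s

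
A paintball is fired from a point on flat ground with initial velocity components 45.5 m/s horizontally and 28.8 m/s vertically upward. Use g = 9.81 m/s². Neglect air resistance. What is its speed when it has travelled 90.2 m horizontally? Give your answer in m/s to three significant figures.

x = vₓ t ⇒ t = 90.2/45.50 = 1.982 s.
Vertical velocity there: v_y = v_y0 − g t = 28.80 − 9.81 × 1.982 = 9.352 m/s.
Speed: √(vₓ² + v_y²) = √(45.50² + 9.352²) = 46.45 m/s.

46.5 m/s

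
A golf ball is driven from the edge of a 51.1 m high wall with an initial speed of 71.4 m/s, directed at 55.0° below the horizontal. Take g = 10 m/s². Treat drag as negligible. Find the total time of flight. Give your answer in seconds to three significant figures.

0.817 s

Components: vₓ = 71.40 cos 55.0° = 40.95 m/s, v_y0 = −58.49 m/s (downward).
With up positive and y = 0 at the ground: y(t) = 51.1 + (−58.49) t − 5.000 t². Setting y = 0 and taking the positive root: t = [−58.49 + √(58.49² + 2·10.0·51.1)] / 10.0 = (−58.49 + 66.65) / 10.0 = 0.8167 s.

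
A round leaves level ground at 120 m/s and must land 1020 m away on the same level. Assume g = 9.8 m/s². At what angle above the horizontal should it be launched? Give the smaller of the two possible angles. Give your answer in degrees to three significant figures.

22.0°

Level-ground range R = v₀² sin(2θ)/g ⇒ sin(2θ) = gR/v₀² = 9.80 × 1020 / 120² = 0.6942.
2θ = 43.96° or 180° − 43.96° = 136.0°, so θ = 21.98° or 68.02°.
The smaller angle is 21.98°.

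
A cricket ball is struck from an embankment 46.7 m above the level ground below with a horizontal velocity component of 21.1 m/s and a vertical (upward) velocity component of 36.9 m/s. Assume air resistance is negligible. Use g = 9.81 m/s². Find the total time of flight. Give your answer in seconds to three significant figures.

8.63 s

Vertical motion (up positive, ground at y = 0): 4.905 t² − (36.90) t − 46.7 = 0, so t = (36.90 + √(36.90² + 2·9.81·46.7)) / 9.81 = (36.90 + 47.73) / 9.81 = 8.627 s.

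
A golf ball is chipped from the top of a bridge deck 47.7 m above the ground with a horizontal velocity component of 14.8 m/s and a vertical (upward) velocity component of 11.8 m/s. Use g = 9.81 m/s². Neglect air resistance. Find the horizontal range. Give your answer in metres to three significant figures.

67.3 m

With up positive and y = 0 at the ground: y(t) = 47.7 + (11.80) t − 4.905 t². Setting y = 0 and taking the positive root: t = [11.80 + √(11.80² + 2·9.81·47.7)] / 9.81 = (11.80 + 32.79) / 9.81 = 4.545 s.
Horizontal distance: R = vₓ t = 14.80 × 4.545 = 67.27 m.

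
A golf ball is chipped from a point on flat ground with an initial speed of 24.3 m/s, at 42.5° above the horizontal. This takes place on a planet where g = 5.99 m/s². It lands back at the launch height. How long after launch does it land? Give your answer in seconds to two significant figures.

Components: vₓ = 24.30 cos 42.5° = 17.92 m/s, v_y0 = 24.30 sin 42.5° = 16.42 m/s.
Time of flight on level ground: T = 2 v_y0 / g = 2 × 16.42 / 5.99 = 5.481 s.

5.5 s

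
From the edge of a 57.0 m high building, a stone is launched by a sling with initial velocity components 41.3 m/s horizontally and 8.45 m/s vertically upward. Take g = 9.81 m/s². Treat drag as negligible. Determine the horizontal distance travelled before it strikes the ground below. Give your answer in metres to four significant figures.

The projectile lands when y = 57.0 + (8.450) t − ½·9.81·t² = 0. Positive root: t = (8.450 + √(8.450² + 2·9.81·57.0)) / 9.81 = (8.450 + 34.49) / 9.81 = 4.377 s.
Horizontal distance: R = vₓ t = 41.30 × 4.377 = 180.8 m.

180.8 m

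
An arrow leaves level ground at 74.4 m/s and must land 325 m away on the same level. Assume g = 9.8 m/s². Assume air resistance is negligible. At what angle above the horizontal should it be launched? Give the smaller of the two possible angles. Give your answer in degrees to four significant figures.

From R = (v₀²/g) sin 2θ: sin 2θ = 9.80 × 325 / 5535.4 = 0.5754.
2θ = 35.13° or 180° − 35.13° = 144.9°, so θ = 17.56° or 72.44°.
The smaller angle is 17.56°.

17.56°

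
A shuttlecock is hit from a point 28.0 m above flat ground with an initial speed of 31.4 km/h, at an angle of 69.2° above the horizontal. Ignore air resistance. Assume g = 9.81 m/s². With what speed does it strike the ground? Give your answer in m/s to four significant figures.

Convert: 31.4 km/h = 31.4/3.6 = 8.722 m/s.
Horizontal component vₓ = 8.722 cos 69.2° = 3.097 m/s; vertical v_y0 = 8.722 sin 69.2° = 8.154 m/s.
Vertical motion (up positive, ground at y = 0): 4.905 t² − (8.154) t − 28.0 = 0, so t = (8.154 + √(8.154² + 2·9.81·28.0)) / 9.81 = (8.154 + 24.82) / 9.81 = 3.361 s.
Vertical velocity at impact: v_y = v_y0 − g t = 8.154 − 9.81 × 3.361 = −24.82 m/s.
Speed: |v| = √(vₓ² + v_y²) = √(3.097² + 24.82²) = 25.01 m/s.

25.01 m/s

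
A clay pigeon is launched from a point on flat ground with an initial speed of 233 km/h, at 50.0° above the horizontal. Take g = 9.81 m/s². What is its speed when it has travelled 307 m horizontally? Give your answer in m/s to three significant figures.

47.4 m/s

Convert: 233 km/h = 233/3.6 = 64.72 m/s.
Horizontal component vₓ = 64.72 cos 50.0° = 41.60 m/s; vertical v_y0 = 64.72 sin 50.0° = 49.58 m/s.
x = vₓ t ⇒ t = 307/41.60 = 7.379 s.
Vertical velocity there: v_y = v_y0 − g t = 49.58 − 9.81 × 7.379 = −22.81 m/s.
Speed: √(vₓ² + v_y²) = √(41.60² + 22.81²) = 47.45 m/s.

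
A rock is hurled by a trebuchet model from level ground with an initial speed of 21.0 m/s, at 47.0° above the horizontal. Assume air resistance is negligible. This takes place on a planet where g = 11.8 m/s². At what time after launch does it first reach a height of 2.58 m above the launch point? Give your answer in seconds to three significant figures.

Components: vₓ = 21.00 cos 47.0° = 14.32 m/s, v_y0 = 21.00 sin 47.0° = 15.36 m/s.
Set y = v_y0 t − ½ g t² = 2.58: 5.900 t² − 15.36 t + 2.58 = 0.
Quadratic formula: t = (15.36 ± √174.99) / 11.8 = (15.36 ± 13.23) / 11.8 → t = 0.1805 s or 2.423 s.
The first (ascending) time is 0.1805 s.

0.181 s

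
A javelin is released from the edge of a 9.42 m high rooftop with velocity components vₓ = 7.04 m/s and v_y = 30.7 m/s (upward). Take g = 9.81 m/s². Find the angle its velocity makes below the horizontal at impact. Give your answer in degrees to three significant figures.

78.2°

With up positive and y = 0 at the ground: y(t) = 9.42 + (30.70) t − 4.905 t². Setting y = 0 and taking the positive root: t = [30.70 + √(30.70² + 2·9.81·9.42)] / 9.81 = (30.70 + 33.58) / 9.81 = 6.552 s.
At impact: v_y = v_y0 − g t = −33.58 m/s; vₓ = 7.040 m/s.
Angle below horizontal: arctan(|v_y|/vₓ) = arctan(33.58/7.040) = 78.16°.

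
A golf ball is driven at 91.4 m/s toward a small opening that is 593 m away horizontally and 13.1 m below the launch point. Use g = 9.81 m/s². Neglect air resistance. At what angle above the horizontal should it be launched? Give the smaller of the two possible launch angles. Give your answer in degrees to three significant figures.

Trajectory: y = x tanθ − g x² (1 + tan²θ)/(2v₀²). With x = 593, y = −13.1, v₀ = 91.4, g = 9.81:
206.5 tan²θ − 593 tanθ + (193.4) = 0.
tanθ = [593 ± √(593² − 4 × 206.5 × (193.4))] / (2 × 206.5) = (593 ± 438.1) / 412.9, giving tanθ = 0.3751 or 2.497.
θ = 20.56° or 68.18°; the smaller is 20.56°.

20.6°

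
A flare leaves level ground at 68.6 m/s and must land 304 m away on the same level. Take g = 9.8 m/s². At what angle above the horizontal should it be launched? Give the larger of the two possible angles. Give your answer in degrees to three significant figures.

R = v₀² sin 2θ / g gives sin 2θ = gR/v₀² = 9.80·304/68.6² = 0.6331.
2θ = 39.28° or 180° − 39.28° = 140.7°, so θ = 19.64° or 70.36°.
The larger angle is 70.36°.

70.4°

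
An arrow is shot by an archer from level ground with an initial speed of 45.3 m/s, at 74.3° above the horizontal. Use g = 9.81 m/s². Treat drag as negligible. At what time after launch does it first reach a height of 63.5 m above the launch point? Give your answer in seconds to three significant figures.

Resolve: vₓ = 45.30 cos 74.3° = 12.26 m/s and v_y0 = 45.30 sin 74.3° = 43.61 m/s.
Require v_y0 t − ½ g t² = 63.5, i.e. 4.905 t² − 43.61 t + 63.5 = 0.
Quadratic formula: t = (43.61 ± √655.96) / 9.81 = (43.61 ± 25.61) / 9.81 → t = 1.835 s or 7.056 s.
The first (ascending) time is 1.835 s.

1.83 s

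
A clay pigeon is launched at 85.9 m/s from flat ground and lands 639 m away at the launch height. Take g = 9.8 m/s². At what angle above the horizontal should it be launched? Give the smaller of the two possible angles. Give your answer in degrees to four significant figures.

Level-ground range R = v₀² sin(2θ)/g ⇒ sin(2θ) = gR/v₀² = 9.80 × 639 / 85.9² = 0.8487.
2θ = 58.07° or 180° − 58.07° = 121.9°, so θ = 29.03° or 60.97°.
The smaller angle is 29.03°.

29.03°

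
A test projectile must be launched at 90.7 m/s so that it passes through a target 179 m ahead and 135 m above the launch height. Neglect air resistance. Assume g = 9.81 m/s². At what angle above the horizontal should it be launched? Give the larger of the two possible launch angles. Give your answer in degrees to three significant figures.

83.2°

Trajectory: y = x tanθ − g x² (1 + tan²θ)/(2v₀²). With x = 179, y = 135, v₀ = 90.7, g = 9.81:
19.10 tan²θ − 179 tanθ + (154.1) = 0.
tanθ = [179 ± √(179² − 4 × 19.10 × (154.1))] / (2 × 19.10) = (179 ± 142.4) / 38.21, giving tanθ = 0.9591 or 8.411.
θ = 43.80° or 83.22°; the larger is 83.22°.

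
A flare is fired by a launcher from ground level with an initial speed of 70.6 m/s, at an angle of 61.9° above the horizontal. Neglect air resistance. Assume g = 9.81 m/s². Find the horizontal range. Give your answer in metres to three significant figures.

vₓ = 70.60 cos 61.9° = 33.25 m/s; v_y0 = 70.60 sin 61.9° = 62.28 m/s.
Flight time T = 2 v_y0 / g = 12.70 s.
Horizontal distance R = vₓ T = 33.25 × 12.70 = 422.2 m.

422 m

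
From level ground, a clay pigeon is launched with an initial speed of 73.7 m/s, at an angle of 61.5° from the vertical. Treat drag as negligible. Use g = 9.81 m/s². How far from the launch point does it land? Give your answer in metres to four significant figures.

464.4 m

Resolve: vₓ = 73.70 sin 61.5° = 64.77 m/s and v_y0 = 73.70 cos 61.5° = 35.17 m/s.
Time aloft: T = 2 v_y0 / g = 2 × 35.17 / 9.81 = 7.170 s.
Horizontal distance R = vₓ T = 64.77 × 7.170 = 464.4 m.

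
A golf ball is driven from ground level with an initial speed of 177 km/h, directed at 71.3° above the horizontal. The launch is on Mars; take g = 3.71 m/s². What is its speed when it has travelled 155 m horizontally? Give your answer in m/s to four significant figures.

18.72 m/s

Convert: 177 km/h = 177/3.6 = 49.17 m/s.
vₓ = 49.17 cos 71.3° = 15.76 m/s; v_y0 = 49.17 sin 71.3° = 46.57 m/s.
At x = 155 m, t = x/vₓ = 155/15.76 = 9.833 s.
Vertical velocity there: v_y = v_y0 − g t = 46.57 − 3.71 × 9.833 = 10.09 m/s.
Speed: √(vₓ² + v_y²) = √(15.76² + 10.09²) = 18.72 m/s.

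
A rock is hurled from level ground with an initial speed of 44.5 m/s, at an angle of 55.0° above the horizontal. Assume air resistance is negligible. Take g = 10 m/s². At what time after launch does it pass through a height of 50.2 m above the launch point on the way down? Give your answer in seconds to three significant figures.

5.45 s

Horizontal component vₓ = 44.50 cos 55.0° = 25.52 m/s; vertical v_y0 = 44.50 sin 55.0° = 36.45 m/s.
Set y = v_y0 t − ½ g t² = 50.2: 5.000 t² − 36.45 t + 50.2 = 0.
Quadratic formula: t = (36.45 ± √324.77) / 10.0 = (36.45 ± 18.02) / 10.0 → t = 1.843 s or 5.447 s.
The descending-branch root is 5.447 s.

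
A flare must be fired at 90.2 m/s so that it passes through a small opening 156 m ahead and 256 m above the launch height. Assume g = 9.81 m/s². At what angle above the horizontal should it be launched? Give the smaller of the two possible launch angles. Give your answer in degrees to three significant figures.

Trajectory: y = x tanθ − g x² (1 + tan²θ)/(2v₀²). With x = 156, y = 256, v₀ = 90.2, g = 9.81:
14.67 tan²θ − 156 tanθ + (270.7) = 0.
tanθ = [156 ± √(156² − 4 × 14.67 × (270.7))] / (2 × 14.67) = (156 ± 91.93) / 29.34, giving tanθ = 2.183 or 8.449.
θ = 65.39° or 83.25°; the smaller is 65.39°.

65.4°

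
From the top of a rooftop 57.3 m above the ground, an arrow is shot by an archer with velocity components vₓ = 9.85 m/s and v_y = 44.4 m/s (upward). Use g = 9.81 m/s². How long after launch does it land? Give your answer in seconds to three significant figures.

10.2 s

The projectile lands when y = 57.3 + (44.40) t − ½·9.81·t² = 0. Positive root: t = (44.40 + √(44.40² + 2·9.81·57.3)) / 9.81 = (44.40 + 55.64) / 9.81 = 10.20 s.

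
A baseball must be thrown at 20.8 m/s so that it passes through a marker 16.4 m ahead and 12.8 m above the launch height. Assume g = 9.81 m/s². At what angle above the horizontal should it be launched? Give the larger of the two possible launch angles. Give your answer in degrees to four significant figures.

76.34°

Trajectory: y = x tanθ − g x² (1 + tan²θ)/(2v₀²). With x = 16.4, y = 12.8, v₀ = 20.8, g = 9.81:
3.049 tan²θ − 16.4 tanθ + (15.85) = 0.
tanθ = [16.4 ± √(16.4² − 4 × 3.049 × (15.85))] / (2 × 3.049) = (16.4 ± 8.697) / 6.099, giving tanθ = 1.263 or 4.115.
θ = 51.63° or 76.34°; the larger is 76.34°.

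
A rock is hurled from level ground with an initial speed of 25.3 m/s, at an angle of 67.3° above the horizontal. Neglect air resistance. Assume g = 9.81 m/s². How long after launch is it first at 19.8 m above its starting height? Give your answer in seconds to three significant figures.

1.10 s

Horizontal component vₓ = 25.30 cos 67.3° = 9.763 m/s; vertical v_y0 = 25.30 sin 67.3° = 23.34 m/s.
Require v_y0 t − ½ g t² = 19.8, i.e. 4.905 t² − 23.34 t + 19.8 = 0.
t = [23.34 ± √(23.34² − 2·9.81·19.8)] / 9.81 = (23.34 ± 12.50) / 9.81, so t = 1.105 s or t = 3.654 s.
The first (ascending) time is 1.105 s.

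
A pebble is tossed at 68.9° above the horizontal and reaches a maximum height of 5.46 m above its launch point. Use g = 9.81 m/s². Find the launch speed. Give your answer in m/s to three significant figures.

At the peak v_y = 0, so v_y0 = √(2gH) = √(2 × 9.81 × 5.46) = 10.35 m/s.
v_y0 = v₀ sin θ ⇒ v₀ = 10.35 / sin 68.9° = 11.09 m/s.

11.1 m/s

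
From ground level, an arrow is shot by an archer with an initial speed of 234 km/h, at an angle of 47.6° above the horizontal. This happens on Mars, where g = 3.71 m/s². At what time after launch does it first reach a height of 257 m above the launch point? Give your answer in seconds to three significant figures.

7.57 s

Convert: 234 km/h = 234/3.6 = 65.00 m/s.
vₓ = 65.00 cos 47.6° = 43.83 m/s; v_y0 = 65.00 sin 47.6° = 48.00 m/s.
Set y = v_y0 t − ½ g t² = 257: 1.855 t² − 48.00 t + 257 = 0.
t = [48.00 ± √(48.00² − 2·3.71·257)] / 3.71 = (48.00 ± 19.93) / 3.71, so t = 7.567 s or t = 18.31 s.
The first (ascending) time is 7.567 s.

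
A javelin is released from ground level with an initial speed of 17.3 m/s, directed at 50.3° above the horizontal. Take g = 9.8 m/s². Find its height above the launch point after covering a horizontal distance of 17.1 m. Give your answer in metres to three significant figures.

8.86 m

vₓ = 17.30 cos 50.3° = 11.05 m/s; v_y0 = 17.30 sin 50.3° = 13.31 m/s.
x = vₓ t ⇒ t = 17.1/11.05 = 1.547 s.
Height: y = v_y0 t − ½ g t² = 13.31 × 1.547 − 4.900 × 1.547² = 20.60 − 11.73 = 8.864 m.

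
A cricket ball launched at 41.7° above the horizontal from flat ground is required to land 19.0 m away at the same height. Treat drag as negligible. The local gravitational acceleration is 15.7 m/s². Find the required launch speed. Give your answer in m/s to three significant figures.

Level-ground range: R = v₀² sin(2θ)/g, so v₀ = √(gR / sin 2θ).
v₀ = √(15.7 × 19.0 / sin 83.40°) = √(298.3 / 0.9934) = √300.29 = 17.33 m/s.

17.3 m/s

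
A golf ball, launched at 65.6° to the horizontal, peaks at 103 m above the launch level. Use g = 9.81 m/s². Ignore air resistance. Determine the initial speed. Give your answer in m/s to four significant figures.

At the peak v_y = 0, so v_y0 = √(2gH) = √(2 × 9.81 × 103) = 44.95 m/s.
v_y0 = v₀ sin θ ⇒ v₀ = 44.95 / sin 65.6° = 49.36 m/s.

49.36 m/s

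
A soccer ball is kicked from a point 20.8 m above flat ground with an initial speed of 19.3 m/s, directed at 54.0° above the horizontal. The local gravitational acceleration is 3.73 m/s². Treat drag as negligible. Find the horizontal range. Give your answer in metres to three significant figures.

Resolve: vₓ = 19.30 cos 54.0° = 11.34 m/s and v_y0 = 19.30 sin 54.0° = 15.61 m/s.
With up positive and y = 0 at the ground: y(t) = 20.8 + (15.61) t − 1.865 t². Setting y = 0 and taking the positive root: t = [15.61 + √(15.61² + 2·3.73·20.8)] / 3.73 = (15.61 + 19.97) / 3.73 = 9.541 s.
Horizontal distance: R = vₓ t = 11.34 × 9.541 = 108.2 m.

108 m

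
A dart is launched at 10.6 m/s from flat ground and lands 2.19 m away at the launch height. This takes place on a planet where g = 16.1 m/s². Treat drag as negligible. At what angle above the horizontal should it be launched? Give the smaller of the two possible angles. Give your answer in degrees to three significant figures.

9.14°

From R = (v₀²/g) sin 2θ: sin 2θ = 16.1 × 2.19 / 112.36 = 0.3138.
2θ = 18.29° or 180° − 18.29° = 161.7°, so θ = 9.144° or 80.86°.
The smaller angle is 9.144°.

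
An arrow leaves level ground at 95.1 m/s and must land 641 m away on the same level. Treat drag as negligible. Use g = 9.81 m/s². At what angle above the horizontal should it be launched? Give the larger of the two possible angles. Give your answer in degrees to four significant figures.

From R = (v₀²/g) sin 2θ: sin 2θ = 9.81 × 641 / 9044.0 = 0.6953.
2θ = 44.05° or 180° − 44.05° = 135.9°, so θ = 22.03° or 67.97°.
The larger angle is 67.97°.

67.97°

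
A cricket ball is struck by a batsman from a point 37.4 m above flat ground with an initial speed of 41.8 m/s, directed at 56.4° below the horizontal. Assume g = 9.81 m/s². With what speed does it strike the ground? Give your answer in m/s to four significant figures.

49.81 m/s

Resolve: vₓ = 41.80 cos 56.4° = 23.13 m/s and v_y0 = −34.82 m/s (downward).
Vertical motion (up positive, ground at y = 0): 4.905 t² − (−34.82) t − 37.4 = 0, so t = (−34.82 + √(34.82² + 2·9.81·37.4)) / 9.81 = (−34.82 + 44.11) / 9.81 = 0.9477 s.
Vertical velocity at impact: v_y = v_y0 − g t = −34.82 − 9.81 × 0.9477 = −44.11 m/s.
Speed: |v| = √(vₓ² + v_y²) = √(23.13² + 44.11²) = 49.81 m/s.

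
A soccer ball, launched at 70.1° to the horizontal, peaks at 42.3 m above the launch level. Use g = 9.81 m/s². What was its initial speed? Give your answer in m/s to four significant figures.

30.64 m/s

At the peak v_y = 0, so v_y0 = √(2gH) = √(2 × 9.81 × 42.3) = 28.81 m/s.
v_y0 = v₀ sin θ ⇒ v₀ = 28.81 / sin 70.1° = 30.64 m/s.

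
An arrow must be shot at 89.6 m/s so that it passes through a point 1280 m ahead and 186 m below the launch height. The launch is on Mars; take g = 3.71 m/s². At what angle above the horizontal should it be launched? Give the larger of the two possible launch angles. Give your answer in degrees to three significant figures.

Trajectory: y = x tanθ − g x² (1 + tan²θ)/(2v₀²). With x = 1280, y = −186, v₀ = 89.6, g = 3.71:
378.6 tan²θ − 1280 tanθ + (192.6) = 0.
tanθ = [1280 ± √(1280² − 4 × 378.6 × (192.6))] / (2 × 378.6) = (1280 ± 1161) / 757.1, giving tanθ = 0.1578 or 3.223.
θ = 8.968° or 72.76°; the larger is 72.76°.

72.8°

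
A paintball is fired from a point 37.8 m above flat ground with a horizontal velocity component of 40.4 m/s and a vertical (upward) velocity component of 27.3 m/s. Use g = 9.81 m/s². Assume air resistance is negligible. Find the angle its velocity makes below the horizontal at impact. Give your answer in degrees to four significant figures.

Vertical motion (up positive, ground at y = 0): 4.905 t² − (27.30) t − 37.8 = 0, so t = (27.30 + √(27.30² + 2·9.81·37.8)) / 9.81 = (27.30 + 38.56) / 9.81 = 6.714 s.
At impact: v_y = v_y0 − g t = −38.56 m/s; vₓ = 40.40 m/s.
Angle below horizontal: arctan(|v_y|/vₓ) = arctan(38.56/40.40) = 43.67°.

43.67°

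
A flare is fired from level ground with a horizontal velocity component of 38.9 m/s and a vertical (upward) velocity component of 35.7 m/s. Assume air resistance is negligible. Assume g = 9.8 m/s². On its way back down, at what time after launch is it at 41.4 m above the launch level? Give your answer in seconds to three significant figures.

5.84 s

Height y(t) = 35.70 t − 4.900 t² = 41.4 gives 4.900 t² − 35.70 t + 41.4 = 0.
Quadratic formula: t = (35.70 ± √463.05) / 9.80 = (35.70 ± 21.52) / 9.80 → t = 1.447 s or 5.839 s.
The descending-branch root is 5.839 s.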